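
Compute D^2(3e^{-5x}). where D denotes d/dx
75 e^{- 5 x}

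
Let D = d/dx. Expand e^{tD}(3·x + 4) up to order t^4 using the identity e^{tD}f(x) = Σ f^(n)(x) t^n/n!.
3 t + 3 x + 4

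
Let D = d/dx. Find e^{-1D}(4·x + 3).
4 x - 1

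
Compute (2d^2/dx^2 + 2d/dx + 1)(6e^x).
30 e^{x}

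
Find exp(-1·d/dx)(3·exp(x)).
3 e^{x - 1}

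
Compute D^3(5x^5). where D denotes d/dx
300 x^{2}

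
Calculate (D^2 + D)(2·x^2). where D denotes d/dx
4 x + 4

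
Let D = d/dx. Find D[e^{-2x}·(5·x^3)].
x^{2} \left(15 - 10 x\right) e^{- 2 x}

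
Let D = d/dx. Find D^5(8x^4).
0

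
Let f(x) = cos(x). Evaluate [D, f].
- \sin{\left(x \right)}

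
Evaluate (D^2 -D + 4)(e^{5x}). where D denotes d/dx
24 e^{5 x}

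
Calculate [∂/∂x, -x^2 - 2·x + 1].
- 2 x - 2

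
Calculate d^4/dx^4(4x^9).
12096 x^{5}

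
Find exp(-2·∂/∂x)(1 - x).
3 - x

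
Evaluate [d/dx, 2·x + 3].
2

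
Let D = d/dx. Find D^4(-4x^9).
- 12096 x^{5}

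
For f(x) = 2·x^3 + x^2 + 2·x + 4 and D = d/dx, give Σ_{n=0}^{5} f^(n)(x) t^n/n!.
2 t^{3} + t^{2} \left(6 x + 1\right) + 2 t \left(3 x^{2} + x + 1\right) + 2 x^{3} + x^{2} + 2 x + 4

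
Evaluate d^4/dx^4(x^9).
3024 x^{5}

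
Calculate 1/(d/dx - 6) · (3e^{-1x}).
- \frac{3 e^{- x}}{7}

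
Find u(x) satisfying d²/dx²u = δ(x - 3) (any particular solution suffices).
\frac{|x - 3|}{2}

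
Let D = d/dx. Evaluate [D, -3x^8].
- 24 x^{7}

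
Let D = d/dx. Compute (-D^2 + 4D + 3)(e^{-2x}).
- 9 e^{- 2 x}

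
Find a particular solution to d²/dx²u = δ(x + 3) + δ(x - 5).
\frac{|x + 3|}{2} + \frac{|x - 5|}{2}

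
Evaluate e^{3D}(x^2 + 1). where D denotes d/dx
x^{2} + 6 x + 10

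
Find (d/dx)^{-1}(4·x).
2 x^{2}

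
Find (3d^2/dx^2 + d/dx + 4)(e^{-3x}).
28 e^{- 3 x}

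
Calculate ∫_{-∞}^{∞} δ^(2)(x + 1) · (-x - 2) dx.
0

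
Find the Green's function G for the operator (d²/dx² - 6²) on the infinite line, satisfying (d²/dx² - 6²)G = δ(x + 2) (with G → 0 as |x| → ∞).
-\frac{e^{-6|x + 2|}}{12}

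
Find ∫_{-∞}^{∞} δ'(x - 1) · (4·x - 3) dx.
-4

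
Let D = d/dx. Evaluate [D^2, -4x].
-8D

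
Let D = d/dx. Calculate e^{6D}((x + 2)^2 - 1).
x^{2} + 16 x + 63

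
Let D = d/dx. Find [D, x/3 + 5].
\frac{1}{3}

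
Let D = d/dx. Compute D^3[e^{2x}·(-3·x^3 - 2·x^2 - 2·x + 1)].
\left(- 24 x^{3} - 124 x^{2} - 172 x - 58\right) e^{2 x}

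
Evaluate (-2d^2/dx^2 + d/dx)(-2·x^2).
8 - 4 x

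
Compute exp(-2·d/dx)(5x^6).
5 x^{6} - 60 x^{5} + 300 x^{4} - 800 x^{3} + 1200 x^{2} - 960 x + 320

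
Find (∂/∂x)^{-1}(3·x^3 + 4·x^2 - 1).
\frac{3 x^{4}}{4} + \frac{4 x^{3}}{3} - x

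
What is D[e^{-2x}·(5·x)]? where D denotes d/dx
5 \left(1 - 2 x\right) e^{- 2 x}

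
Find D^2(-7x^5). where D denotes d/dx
- 140 x^{3}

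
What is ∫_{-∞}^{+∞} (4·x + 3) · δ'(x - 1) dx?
-4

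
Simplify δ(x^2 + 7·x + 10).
\frac{\delta(x + 5) + \delta(x + 2)}{3}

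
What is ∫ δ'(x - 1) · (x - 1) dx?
-1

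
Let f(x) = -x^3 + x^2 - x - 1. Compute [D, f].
- 3 x^{2} + 2 x - 1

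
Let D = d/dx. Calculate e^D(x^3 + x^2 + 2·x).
x^{3} + 4 x^{2} + 7 x + 4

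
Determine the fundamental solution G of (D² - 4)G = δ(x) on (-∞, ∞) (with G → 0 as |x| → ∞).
-\frac{e^{-2|x|}}{4}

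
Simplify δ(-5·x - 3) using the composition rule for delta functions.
\frac{\delta(x + 3/5)}{5}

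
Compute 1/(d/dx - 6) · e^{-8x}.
- \frac{e^{- 8 x}}{14}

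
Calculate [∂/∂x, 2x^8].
16 x^{7}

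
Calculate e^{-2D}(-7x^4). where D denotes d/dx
- 7 x^{4} + 56 x^{3} - 168 x^{2} + 224 x - 112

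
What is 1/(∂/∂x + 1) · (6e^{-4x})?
- 2 e^{- 4 x}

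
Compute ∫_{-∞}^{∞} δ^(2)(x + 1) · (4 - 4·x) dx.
0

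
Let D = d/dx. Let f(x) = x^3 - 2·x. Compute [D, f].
3 x^{2} - 2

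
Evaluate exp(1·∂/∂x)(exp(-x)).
e^{- x - 1}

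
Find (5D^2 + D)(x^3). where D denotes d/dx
3 x \left(x + 10\right)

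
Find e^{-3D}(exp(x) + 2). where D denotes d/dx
e^{x - 3} + 2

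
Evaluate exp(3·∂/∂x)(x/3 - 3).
\frac{x}{3} - 2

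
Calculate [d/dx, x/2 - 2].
\frac{1}{2}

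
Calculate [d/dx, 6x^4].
24 x^{3}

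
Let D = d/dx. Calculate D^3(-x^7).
- 210 x^{4}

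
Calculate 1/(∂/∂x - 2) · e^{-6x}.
- \frac{e^{- 6 x}}{8}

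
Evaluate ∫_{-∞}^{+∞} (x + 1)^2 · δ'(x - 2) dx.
-6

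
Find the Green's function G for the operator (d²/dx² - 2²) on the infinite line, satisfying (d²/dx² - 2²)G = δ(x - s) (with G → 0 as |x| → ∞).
-\frac{e^{-2|x-s|}}{4}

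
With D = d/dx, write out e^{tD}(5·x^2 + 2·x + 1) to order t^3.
5 t^{2} + 2 t \left(5 x + 1\right) + 5 x^{2} + 2 x + 1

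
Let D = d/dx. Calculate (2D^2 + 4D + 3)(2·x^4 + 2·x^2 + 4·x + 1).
6 x^{4} + 32 x^{3} + 54 x^{2} + 28 x + 27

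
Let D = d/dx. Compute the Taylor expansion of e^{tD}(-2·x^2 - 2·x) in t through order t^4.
- 2 t^{2} - 2 t \left(2 x + 1\right) - 2 x^{2} - 2 x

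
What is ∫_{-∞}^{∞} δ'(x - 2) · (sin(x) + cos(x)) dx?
- \cos{\left(2 \right)} + \sin{\left(2 \right)}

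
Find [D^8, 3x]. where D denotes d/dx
24D^{7}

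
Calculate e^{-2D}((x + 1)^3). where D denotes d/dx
x^{3} - 3 x^{2} + 3 x - 1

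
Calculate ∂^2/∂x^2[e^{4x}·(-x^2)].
\left(- 16 x^{2} - 16 x - 2\right) e^{4 x}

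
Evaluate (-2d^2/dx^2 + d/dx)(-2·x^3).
6 x \left(4 - x\right)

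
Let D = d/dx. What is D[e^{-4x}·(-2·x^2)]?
4 x \left(2 x - 1\right) e^{- 4 x}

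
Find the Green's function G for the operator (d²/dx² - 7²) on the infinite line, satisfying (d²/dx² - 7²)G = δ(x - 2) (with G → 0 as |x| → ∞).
-\frac{e^{-7|x - 2|}}{14}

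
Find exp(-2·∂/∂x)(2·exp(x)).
2 e^{x - 2}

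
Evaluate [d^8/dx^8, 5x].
40\frac{d^{7}}{dx^{7}}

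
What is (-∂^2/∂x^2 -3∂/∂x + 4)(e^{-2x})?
6 e^{- 2 x}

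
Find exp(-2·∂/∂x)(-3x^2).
- 3 x^{2} + 12 x - 12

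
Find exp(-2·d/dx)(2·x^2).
2 x^{2} - 8 x + 8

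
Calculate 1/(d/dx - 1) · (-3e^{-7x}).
\frac{3 e^{- 7 x}}{8}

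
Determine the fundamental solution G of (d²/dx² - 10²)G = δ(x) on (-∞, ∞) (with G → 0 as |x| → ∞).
-\frac{e^{-10|x|}}{20}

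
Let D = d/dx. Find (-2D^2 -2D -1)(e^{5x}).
- 61 e^{5 x}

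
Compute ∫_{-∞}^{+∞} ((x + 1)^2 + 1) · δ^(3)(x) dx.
0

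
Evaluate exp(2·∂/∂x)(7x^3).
7 x^{3} + 42 x^{2} + 84 x + 56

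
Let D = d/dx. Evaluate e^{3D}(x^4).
x^{4} + 12 x^{3} + 54 x^{2} + 108 x + 81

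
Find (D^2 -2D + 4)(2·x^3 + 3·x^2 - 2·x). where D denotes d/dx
8 x^{3} - 8 x + 10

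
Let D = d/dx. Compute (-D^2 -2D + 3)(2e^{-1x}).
8 e^{- x}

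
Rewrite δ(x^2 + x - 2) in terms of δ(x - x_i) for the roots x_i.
\frac{\delta(x - 1) + \delta(x + 2)}{3}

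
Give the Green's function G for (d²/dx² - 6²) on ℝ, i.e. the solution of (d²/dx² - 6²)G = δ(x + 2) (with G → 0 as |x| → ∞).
-\frac{e^{-6|x + 2|}}{12}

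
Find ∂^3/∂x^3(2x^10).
1440 x^{7}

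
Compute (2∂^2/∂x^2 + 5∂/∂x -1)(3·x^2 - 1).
- 3 x^{2} + 30 x + 13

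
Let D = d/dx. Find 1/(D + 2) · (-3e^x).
- e^{x}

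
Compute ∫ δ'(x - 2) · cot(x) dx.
\frac{1}{\sin^{2}{\left(2 \right)}}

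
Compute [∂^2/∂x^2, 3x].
6\frac{d}{dx}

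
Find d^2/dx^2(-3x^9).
- 216 x^{7}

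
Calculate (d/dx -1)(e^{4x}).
3 e^{4 x}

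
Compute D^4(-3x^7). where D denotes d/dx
- 2520 x^{3}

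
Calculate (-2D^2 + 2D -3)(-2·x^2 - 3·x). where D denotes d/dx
6 x^{2} + x + 2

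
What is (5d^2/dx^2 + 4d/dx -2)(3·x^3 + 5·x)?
- 6 x^{3} + 36 x^{2} + 80 x + 20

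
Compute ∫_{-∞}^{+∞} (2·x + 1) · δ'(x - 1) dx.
-2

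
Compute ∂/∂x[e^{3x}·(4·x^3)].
12 x^{2} \left(x + 1\right) e^{3 x}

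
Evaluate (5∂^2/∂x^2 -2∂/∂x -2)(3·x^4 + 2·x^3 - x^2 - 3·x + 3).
- 6 x^{4} - 28 x^{3} + 170 x^{2} + 70 x - 10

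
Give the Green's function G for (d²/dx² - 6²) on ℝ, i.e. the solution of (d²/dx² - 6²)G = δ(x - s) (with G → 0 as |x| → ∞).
-\frac{e^{-6|x-s|}}{12}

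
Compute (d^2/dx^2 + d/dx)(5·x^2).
10 x + 10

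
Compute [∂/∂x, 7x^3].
21 x^{2}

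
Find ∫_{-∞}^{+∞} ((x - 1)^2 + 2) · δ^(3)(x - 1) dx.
0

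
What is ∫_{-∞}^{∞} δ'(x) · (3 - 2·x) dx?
2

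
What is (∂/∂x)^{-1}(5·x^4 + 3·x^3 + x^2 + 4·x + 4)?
x^{5} + \frac{3 x^{4}}{4} + \frac{x^{3}}{3} + 2 x^{2} + 4 x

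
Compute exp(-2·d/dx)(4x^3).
4 x^{3} - 24 x^{2} + 48 x - 32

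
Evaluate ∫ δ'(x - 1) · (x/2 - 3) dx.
- \frac{1}{2}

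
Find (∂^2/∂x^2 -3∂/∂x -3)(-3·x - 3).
9 x + 18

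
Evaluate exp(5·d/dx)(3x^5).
3 x^{5} + 75 x^{4} + 750 x^{3} + 3750 x^{2} + 9375 x + 9375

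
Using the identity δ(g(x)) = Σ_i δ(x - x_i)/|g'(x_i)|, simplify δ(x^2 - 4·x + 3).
\frac{\delta(x - 1) + \delta(x - 3)}{2}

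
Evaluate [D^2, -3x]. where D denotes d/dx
-6D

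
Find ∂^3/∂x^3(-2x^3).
-12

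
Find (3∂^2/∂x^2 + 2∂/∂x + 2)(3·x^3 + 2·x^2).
6 x^{3} + 22 x^{2} + 62 x + 12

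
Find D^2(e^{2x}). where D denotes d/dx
4 e^{2 x}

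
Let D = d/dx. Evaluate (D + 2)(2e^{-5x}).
- 6 e^{- 5 x}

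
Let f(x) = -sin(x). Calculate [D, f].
- \cos{\left(x \right)}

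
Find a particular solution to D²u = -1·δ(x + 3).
-\frac{|x + 3|}{2}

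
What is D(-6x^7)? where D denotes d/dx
- 42 x^{6}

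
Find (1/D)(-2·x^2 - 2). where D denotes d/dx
- \frac{2 x^{3}}{3} - 2 x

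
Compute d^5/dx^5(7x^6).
5040 x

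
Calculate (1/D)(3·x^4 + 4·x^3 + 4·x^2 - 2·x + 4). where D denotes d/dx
\frac{3 x^{5}}{5} + x^{4} + \frac{4 x^{3}}{3} - x^{2} + 4 x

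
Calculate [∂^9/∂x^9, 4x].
36\frac{d^{8}}{dx^{8}}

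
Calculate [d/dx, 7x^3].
21 x^{2}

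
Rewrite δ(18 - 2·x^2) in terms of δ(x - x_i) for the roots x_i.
\frac{\delta(x - 3) + \delta(x + 3)}{12}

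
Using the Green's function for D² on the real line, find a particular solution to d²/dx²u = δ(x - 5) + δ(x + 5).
\frac{|x - 5|}{2} + \frac{|x + 5|}{2}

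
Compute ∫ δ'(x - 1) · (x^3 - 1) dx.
-3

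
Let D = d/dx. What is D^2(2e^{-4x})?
32 e^{- 4 x}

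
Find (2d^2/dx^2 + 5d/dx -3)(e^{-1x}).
- 6 e^{- x}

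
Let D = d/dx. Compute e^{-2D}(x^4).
x^{4} - 8 x^{3} + 24 x^{2} - 32 x + 16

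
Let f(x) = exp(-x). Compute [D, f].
- e^{- x}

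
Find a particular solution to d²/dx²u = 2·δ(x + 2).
|x + 2|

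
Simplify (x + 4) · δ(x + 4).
0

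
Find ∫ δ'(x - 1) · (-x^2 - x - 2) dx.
3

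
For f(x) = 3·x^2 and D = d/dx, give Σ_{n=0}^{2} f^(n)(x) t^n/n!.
3 t^{2} + 6 t x + 3 x^{2}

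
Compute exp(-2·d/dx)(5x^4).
5 x^{4} - 40 x^{3} + 120 x^{2} - 160 x + 80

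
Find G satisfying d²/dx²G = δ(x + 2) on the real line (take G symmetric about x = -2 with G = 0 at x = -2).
\frac{|x + 2|}{2}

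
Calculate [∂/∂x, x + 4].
1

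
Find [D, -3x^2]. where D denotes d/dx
- 6 x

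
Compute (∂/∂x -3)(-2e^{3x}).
0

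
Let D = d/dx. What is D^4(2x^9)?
6048 x^{5}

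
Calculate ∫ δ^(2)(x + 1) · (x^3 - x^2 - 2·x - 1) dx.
-8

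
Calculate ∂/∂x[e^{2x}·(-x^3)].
x^{2} \left(- 2 x - 3\right) e^{2 x}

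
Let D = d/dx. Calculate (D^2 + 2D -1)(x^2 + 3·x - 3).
- x^{2} + x + 11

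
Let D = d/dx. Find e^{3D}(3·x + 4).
3 x + 13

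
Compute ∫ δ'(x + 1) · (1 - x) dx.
1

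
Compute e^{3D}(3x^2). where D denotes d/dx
3 x^{2} + 18 x + 27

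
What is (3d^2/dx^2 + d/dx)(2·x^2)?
4 x + 12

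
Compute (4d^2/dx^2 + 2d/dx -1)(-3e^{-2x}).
- 33 e^{- 2 x}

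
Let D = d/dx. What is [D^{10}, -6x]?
-60D^{9}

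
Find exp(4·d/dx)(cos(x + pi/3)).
\cos{\left(x + \frac{\pi}{3} + 4 \right)}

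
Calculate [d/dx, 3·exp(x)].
3 e^{x}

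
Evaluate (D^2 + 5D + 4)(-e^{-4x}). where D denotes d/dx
0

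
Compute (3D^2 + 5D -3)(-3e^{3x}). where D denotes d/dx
- 117 e^{3 x}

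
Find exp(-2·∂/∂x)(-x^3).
- x^{3} + 6 x^{2} - 12 x + 8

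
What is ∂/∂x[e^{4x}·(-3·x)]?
\left(- 12 x - 3\right) e^{4 x}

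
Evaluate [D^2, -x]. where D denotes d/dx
-2D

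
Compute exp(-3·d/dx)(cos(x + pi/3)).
\cos{\left(x - 3 + \frac{\pi}{3} \right)}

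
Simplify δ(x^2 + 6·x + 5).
\frac{\delta(x + 1) + \delta(x + 5)}{4}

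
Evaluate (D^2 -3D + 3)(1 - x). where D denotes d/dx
6 - 3 x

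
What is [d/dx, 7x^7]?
49 x^{6}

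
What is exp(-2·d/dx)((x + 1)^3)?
x^{3} - 3 x^{2} + 3 x - 1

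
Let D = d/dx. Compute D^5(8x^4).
0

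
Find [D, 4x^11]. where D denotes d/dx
44 x^{10}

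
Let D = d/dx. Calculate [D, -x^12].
- 12 x^{11}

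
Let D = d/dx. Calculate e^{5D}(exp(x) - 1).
e^{x + 5} - 1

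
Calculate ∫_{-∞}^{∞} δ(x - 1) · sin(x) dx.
\sin{\left(1 \right)}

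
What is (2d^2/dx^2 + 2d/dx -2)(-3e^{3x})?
- 66 e^{3 x}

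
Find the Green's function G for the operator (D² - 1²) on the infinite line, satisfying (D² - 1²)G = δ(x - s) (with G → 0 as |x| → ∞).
-\frac{e^{-|x-s|}}{2}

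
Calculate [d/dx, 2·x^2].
4 x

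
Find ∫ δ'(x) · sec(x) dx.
0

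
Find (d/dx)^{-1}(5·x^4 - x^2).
x^{5} - \frac{x^{3}}{3}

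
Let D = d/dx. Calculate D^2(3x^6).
90 x^{4}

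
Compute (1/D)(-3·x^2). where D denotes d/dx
- x^{3}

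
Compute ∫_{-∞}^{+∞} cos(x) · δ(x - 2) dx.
\cos{\left(2 \right)}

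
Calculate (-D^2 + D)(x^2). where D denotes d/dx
2 x - 2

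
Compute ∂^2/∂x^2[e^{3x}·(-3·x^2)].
\left(- 27 x^{2} - 36 x - 6\right) e^{3 x}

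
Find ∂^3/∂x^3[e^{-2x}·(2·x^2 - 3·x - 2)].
4 \left(- 4 x^{2} + 18 x - 11\right) e^{- 2 x}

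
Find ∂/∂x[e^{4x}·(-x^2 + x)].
\left(- 4 x^{2} + 2 x + 1\right) e^{4 x}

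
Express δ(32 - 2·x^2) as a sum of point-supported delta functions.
\frac{\delta(x - 4) + \delta(x + 4)}{16}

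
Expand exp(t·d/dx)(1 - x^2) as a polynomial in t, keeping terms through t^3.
- t^{2} - 2 t x - x^{2} + 1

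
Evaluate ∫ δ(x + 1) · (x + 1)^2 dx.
0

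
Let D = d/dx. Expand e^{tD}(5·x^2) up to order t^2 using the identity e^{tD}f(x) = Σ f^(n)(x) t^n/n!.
5 t^{2} + 10 t x + 5 x^{2}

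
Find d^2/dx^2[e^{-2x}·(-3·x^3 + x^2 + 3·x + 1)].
2 \left(- 6 x^{3} + 20 x^{2} - 7 x - 3\right) e^{- 2 x}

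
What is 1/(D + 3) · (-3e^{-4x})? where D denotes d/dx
3 e^{- 4 x}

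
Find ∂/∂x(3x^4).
12 x^{3}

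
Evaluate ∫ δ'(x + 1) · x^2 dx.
2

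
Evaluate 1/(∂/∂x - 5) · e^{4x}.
- e^{4 x}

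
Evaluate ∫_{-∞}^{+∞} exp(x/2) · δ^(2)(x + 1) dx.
\frac{1}{4 e^{\frac{1}{2}}}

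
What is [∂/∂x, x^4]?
4 x^{3}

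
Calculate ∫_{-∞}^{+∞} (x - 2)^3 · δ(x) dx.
-8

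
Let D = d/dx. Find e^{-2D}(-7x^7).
- 7 x^{7} + 98 x^{6} - 588 x^{5} + 1960 x^{4} - 3920 x^{3} + 4704 x^{2} - 3136 x + 896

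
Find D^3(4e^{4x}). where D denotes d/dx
256 e^{4 x}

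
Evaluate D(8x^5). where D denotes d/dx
40 x^{4}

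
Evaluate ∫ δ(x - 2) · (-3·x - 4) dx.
-10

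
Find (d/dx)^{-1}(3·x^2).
x^{3}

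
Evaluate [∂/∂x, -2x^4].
- 8 x^{3}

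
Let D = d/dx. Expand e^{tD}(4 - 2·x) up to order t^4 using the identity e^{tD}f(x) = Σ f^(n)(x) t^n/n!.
- 2 t - 2 x + 4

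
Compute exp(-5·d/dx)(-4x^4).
- 4 x^{4} + 80 x^{3} - 600 x^{2} + 2000 x - 2500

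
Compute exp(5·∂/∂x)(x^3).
x^{3} + 15 x^{2} + 75 x + 125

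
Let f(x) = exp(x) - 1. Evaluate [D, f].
e^{x}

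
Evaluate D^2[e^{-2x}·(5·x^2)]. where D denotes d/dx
10 \left(2 x^{2} - 4 x + 1\right) e^{- 2 x}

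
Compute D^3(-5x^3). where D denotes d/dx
-30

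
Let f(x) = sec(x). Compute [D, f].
\tan{\left(x \right)} \sec{\left(x \right)}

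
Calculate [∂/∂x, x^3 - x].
3 x^{2} - 1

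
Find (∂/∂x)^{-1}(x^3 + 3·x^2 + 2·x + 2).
\frac{x^{4}}{4} + x^{3} + x^{2} + 2 x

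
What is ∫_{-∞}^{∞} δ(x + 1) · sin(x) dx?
- \sin{\left(1 \right)}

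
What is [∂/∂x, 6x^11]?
66 x^{10}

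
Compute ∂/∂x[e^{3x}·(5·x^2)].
5 x \left(3 x + 2\right) e^{3 x}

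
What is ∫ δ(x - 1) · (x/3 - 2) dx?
- \frac{5}{3}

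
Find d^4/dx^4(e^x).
e^{x}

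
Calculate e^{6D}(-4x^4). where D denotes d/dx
- 4 x^{4} - 96 x^{3} - 864 x^{2} - 3456 x - 5184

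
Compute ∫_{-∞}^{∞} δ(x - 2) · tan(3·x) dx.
\tan{\left(6 \right)}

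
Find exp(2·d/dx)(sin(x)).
\sin{\left(x + 2 \right)}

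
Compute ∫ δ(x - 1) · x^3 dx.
1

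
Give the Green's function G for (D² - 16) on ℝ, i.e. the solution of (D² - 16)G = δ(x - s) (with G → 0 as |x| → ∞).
-\frac{e^{-4|x-s|}}{8}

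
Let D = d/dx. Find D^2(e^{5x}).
25 e^{5 x}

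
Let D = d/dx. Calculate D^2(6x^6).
180 x^{4}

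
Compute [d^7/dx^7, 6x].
42\frac{d^{6}}{dx^{6}}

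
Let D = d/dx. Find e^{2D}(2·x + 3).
2 x + 7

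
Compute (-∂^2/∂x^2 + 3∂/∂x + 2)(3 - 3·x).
- 6 x - 3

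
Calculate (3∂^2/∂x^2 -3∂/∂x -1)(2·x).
- 2 x - 6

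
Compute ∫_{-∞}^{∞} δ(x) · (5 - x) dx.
5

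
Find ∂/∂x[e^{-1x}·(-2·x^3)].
2 x^{2} \left(x - 3\right) e^{- x}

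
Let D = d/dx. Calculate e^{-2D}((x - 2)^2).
x^{2} - 8 x + 16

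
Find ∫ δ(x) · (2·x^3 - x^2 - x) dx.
0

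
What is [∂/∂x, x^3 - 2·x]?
3 x^{2} - 2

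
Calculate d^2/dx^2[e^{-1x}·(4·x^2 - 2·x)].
2 \left(2 x^{2} - 9 x + 6\right) e^{- x}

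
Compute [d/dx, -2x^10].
- 20 x^{9}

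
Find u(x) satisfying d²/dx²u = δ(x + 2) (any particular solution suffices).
\frac{|x + 2|}{2}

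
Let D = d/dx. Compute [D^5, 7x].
35D^{4}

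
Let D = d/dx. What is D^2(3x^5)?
60 x^{3}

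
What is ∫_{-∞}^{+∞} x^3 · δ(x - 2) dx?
8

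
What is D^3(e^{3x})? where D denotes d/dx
27 e^{3 x}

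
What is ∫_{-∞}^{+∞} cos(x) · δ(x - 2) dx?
\cos{\left(2 \right)}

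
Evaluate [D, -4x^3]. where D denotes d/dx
- 12 x^{2}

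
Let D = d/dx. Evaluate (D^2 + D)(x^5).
5 x^{3} \left(x + 4\right)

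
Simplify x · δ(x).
0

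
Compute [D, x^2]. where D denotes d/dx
2 x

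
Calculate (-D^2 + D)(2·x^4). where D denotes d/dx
8 x^{2} \left(x - 3\right)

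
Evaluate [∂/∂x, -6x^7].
- 42 x^{6}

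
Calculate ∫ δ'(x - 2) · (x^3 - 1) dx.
-12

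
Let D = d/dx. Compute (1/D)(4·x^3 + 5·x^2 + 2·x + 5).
x^{4} + \frac{5 x^{3}}{3} + x^{2} + 5 x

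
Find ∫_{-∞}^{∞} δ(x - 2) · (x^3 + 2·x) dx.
12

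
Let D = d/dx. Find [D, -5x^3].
- 15 x^{2}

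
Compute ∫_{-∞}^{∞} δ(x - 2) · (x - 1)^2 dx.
1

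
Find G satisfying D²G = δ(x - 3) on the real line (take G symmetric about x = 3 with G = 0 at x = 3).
\frac{|x - 3|}{2}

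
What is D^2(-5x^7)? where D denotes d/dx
- 210 x^{5}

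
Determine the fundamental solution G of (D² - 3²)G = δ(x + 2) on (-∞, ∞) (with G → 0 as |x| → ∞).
-\frac{e^{-3|x + 2|}}{6}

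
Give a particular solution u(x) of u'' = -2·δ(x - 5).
-|x - 5|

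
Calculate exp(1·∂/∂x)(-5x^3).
- 5 x^{3} - 15 x^{2} - 15 x - 5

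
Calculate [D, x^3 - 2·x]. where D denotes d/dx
3 x^{2} - 2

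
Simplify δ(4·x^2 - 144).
\frac{\delta(x - 6) + \delta(x + 6)}{48}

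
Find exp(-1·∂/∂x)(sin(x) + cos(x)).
\sqrt{2} \cos{\left(- x + \frac{\pi}{4} + 1 \right)}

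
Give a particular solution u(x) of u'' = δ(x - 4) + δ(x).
\frac{|x - 4|}{2} + \frac{|x|}{2}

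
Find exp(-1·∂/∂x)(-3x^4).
- 3 x^{4} + 12 x^{3} - 18 x^{2} + 12 x - 3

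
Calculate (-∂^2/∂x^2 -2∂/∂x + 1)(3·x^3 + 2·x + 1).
3 x^{3} - 18 x^{2} - 16 x - 3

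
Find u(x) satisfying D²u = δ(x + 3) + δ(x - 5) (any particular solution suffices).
\frac{|x + 3|}{2} + \frac{|x - 5|}{2}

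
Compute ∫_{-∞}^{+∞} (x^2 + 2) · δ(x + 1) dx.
3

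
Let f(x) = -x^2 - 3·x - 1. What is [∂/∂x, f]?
- 2 x - 3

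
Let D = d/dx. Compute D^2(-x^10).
- 90 x^{8}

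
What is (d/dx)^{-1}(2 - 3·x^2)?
- x^{3} + 2 x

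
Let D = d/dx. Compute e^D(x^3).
x^{3} + 3 x^{2} + 3 x + 1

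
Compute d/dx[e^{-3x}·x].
\left(1 - 3 x\right) e^{- 3 x}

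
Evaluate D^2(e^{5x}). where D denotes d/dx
25 e^{5 x}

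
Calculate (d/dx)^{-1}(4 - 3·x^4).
- \frac{3 x^{5}}{5} + 4 x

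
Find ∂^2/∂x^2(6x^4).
72 x^{2}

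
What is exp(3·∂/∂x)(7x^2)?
7 x^{2} + 42 x + 63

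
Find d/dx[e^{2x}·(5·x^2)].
10 x \left(x + 1\right) e^{2 x}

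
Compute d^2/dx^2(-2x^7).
- 84 x^{5}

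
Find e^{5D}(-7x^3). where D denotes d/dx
- 7 x^{3} - 105 x^{2} - 525 x - 875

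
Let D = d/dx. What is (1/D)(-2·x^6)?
- \frac{2 x^{7}}{7}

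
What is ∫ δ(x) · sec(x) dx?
1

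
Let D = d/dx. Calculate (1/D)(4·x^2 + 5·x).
\frac{4 x^{3}}{3} + \frac{5 x^{2}}{2}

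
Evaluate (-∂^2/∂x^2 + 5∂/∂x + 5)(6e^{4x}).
54 e^{4 x}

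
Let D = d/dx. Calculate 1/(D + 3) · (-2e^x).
- \frac{e^{x}}{2}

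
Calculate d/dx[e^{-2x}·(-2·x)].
2 \left(2 x - 1\right) e^{- 2 x}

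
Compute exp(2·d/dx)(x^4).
x^{4} + 8 x^{3} + 24 x^{2} + 32 x + 16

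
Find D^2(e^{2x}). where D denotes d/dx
4 e^{2 x}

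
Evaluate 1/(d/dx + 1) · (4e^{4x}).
\frac{4 e^{4 x}}{5}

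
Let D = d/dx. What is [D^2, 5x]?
10D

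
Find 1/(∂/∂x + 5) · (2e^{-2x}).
\frac{2 e^{- 2 x}}{3}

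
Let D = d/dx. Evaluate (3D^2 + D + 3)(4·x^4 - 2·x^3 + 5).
12 x^{4} + 10 x^{3} + 138 x^{2} - 36 x + 15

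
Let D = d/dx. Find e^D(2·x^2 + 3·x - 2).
2 x^{2} + 7 x + 3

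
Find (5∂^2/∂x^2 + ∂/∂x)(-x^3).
3 x \left(- x - 10\right)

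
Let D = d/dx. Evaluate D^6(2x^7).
10080 x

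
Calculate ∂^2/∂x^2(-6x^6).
- 180 x^{4}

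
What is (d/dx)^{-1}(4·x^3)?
x^{4}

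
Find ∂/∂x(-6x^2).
- 12 x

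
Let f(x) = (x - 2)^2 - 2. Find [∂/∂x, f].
2 x - 4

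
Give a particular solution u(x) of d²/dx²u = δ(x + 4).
\frac{|x + 4|}{2}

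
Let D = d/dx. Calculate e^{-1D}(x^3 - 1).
x^{3} - 3 x^{2} + 3 x - 2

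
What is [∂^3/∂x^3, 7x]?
21\frac{d^{2}}{dx^{2}}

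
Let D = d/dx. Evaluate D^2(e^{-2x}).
4 e^{- 2 x}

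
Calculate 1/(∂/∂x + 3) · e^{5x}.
\frac{e^{5 x}}{8}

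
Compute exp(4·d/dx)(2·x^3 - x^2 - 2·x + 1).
2 x^{3} + 23 x^{2} + 86 x + 105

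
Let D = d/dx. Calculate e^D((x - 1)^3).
x^{3}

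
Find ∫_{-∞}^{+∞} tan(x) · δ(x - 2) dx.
\tan{\left(2 \right)}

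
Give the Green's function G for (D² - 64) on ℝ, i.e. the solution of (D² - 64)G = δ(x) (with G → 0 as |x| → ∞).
-\frac{e^{-8|x|}}{16}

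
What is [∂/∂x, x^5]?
5 x^{4}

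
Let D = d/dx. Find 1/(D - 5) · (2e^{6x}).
2 e^{6 x}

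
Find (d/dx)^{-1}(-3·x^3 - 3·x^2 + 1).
- \frac{3 x^{4}}{4} - x^{3} + x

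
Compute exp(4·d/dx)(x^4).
x^{4} + 16 x^{3} + 96 x^{2} + 256 x + 256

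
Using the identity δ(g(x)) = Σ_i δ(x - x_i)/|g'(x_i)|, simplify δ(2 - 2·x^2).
\frac{\delta(x - 1) + \delta(x + 1)}{4}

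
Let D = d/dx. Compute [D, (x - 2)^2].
2 x - 4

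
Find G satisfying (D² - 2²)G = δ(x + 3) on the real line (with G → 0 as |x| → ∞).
-\frac{e^{-2|x + 3|}}{4}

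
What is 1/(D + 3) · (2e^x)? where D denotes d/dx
\frac{e^{x}}{2}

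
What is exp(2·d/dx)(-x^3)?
- x^{3} - 6 x^{2} - 12 x - 8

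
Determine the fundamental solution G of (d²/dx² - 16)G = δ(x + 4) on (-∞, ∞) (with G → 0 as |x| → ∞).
-\frac{e^{-4|x + 4|}}{8}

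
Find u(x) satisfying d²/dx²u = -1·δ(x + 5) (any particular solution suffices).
-\frac{|x + 5|}{2}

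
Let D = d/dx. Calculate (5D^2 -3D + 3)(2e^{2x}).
34 e^{2 x}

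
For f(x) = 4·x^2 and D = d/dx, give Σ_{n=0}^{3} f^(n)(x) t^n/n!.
4 t^{2} + 8 t x + 4 x^{2}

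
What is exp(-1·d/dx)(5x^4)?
5 x^{4} - 20 x^{3} + 30 x^{2} - 20 x + 5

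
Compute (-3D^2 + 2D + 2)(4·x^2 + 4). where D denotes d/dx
8 x^{2} + 16 x - 16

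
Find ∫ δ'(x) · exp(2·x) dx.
-2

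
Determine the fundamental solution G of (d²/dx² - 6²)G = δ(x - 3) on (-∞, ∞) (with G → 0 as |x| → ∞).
-\frac{e^{-6|x - 3|}}{12}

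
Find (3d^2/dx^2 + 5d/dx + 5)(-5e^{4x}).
- 365 e^{4 x}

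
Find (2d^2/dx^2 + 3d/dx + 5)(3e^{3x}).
96 e^{3 x}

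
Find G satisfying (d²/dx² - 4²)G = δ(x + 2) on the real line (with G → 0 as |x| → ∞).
-\frac{e^{-4|x + 2|}}{8}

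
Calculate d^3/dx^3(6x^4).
144 x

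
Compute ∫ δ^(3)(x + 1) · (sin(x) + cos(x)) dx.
\cos{\left(1 \right)} + \sin{\left(1 \right)}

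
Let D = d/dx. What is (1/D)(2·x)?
x^{2}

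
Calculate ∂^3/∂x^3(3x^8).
1008 x^{5}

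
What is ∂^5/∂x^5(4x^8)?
26880 x^{3}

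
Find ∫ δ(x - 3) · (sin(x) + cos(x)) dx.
\cos{\left(3 \right)} + \sin{\left(3 \right)}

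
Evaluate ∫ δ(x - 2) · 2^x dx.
4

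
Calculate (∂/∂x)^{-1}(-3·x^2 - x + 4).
- x^{3} - \frac{x^{2}}{2} + 4 x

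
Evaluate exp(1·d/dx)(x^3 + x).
x^{3} + 3 x^{2} + 4 x + 2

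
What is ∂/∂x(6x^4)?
24 x^{3}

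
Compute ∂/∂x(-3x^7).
- 21 x^{6}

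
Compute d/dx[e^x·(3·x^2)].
3 x \left(x + 2\right) e^{x}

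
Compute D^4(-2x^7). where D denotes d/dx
- 1680 x^{3}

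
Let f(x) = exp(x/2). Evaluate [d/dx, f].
\frac{e^{\frac{x}{2}}}{2}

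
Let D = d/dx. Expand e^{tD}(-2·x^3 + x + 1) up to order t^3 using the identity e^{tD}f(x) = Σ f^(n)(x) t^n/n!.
- 2 t^{3} - 6 t^{2} x - t \left(6 x^{2} - 1\right) - 2 x^{3} + x + 1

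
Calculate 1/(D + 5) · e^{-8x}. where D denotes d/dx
- \frac{e^{- 8 x}}{3}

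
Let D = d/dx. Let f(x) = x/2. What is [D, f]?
\frac{1}{2}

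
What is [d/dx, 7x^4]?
28 x^{3}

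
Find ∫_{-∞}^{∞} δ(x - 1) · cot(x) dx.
\cot{\left(1 \right)}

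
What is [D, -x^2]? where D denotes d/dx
- 2 x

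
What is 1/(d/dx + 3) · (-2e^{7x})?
- \frac{e^{7 x}}{5}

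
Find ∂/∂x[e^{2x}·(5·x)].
\left(10 x + 5\right) e^{2 x}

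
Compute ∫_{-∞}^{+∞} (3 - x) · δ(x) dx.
3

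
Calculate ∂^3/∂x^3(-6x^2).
0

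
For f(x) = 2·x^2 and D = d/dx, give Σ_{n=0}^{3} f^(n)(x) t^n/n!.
2 t^{2} + 4 t x + 2 x^{2}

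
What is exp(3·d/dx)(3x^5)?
3 x^{5} + 45 x^{4} + 270 x^{3} + 810 x^{2} + 1215 x + 729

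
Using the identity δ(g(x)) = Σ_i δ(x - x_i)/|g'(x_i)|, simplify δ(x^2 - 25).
\frac{\delta(x - 5) + \delta(x + 5)}{10}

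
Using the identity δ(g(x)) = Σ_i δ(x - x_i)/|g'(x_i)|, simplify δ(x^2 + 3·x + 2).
\frac{\delta(x + 2) + \delta(x + 1)}{1}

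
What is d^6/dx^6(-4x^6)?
-2880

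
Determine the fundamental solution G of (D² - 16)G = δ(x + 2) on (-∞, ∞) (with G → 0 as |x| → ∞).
-\frac{e^{-4|x + 2|}}{8}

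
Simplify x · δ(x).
0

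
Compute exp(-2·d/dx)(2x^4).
2 x^{4} - 16 x^{3} + 48 x^{2} - 64 x + 32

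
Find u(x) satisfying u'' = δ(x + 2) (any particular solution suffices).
\frac{|x + 2|}{2}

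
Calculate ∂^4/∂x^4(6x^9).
18144 x^{5}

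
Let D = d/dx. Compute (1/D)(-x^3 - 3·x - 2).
- \frac{x^{4}}{4} - \frac{3 x^{2}}{2} - 2 x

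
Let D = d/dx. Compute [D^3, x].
3D^{2}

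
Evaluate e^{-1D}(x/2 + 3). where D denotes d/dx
\frac{x}{2} + \frac{5}{2}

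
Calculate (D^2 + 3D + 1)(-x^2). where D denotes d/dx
- x^{2} - 6 x - 2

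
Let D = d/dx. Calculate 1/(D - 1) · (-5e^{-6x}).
\frac{5 e^{- 6 x}}{7}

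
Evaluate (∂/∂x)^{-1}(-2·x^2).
- \frac{2 x^{3}}{3}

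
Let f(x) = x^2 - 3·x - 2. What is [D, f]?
2 x - 3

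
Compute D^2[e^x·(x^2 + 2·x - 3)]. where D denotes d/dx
\left(x^{2} + 6 x + 3\right) e^{x}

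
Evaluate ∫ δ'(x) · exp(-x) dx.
1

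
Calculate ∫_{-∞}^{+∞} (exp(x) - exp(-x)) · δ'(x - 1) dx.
- 2 \cosh{\left(1 \right)}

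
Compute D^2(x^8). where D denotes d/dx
56 x^{6}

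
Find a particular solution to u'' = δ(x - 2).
\frac{|x - 2|}{2}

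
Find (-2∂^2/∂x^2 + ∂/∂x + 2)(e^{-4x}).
- 34 e^{- 4 x}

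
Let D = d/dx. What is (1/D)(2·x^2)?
\frac{2 x^{3}}{3}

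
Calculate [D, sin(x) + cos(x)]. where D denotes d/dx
- \sin{\left(x \right)} + \cos{\left(x \right)}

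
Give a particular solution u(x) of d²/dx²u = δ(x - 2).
\frac{|x - 2|}{2}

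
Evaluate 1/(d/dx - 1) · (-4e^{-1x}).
2 e^{- x}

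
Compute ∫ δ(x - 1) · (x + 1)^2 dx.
4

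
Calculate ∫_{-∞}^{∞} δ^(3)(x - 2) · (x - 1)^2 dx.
0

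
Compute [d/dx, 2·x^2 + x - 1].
4 x + 1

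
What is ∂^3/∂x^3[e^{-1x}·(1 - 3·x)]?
\left(3 x - 10\right) e^{- x}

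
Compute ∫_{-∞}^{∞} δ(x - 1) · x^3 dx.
1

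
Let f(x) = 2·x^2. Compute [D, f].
4 x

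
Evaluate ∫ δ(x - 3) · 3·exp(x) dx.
3 e^{3}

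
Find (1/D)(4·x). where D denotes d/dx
2 x^{2}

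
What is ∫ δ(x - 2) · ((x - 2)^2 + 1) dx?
1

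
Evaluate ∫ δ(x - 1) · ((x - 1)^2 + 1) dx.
1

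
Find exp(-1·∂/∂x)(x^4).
x^{4} - 4 x^{3} + 6 x^{2} - 4 x + 1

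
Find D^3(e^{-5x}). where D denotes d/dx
- 125 e^{- 5 x}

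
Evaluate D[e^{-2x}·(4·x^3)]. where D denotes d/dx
x^{2} \left(12 - 8 x\right) e^{- 2 x}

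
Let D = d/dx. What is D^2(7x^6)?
210 x^{4}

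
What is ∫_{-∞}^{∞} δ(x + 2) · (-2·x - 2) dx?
2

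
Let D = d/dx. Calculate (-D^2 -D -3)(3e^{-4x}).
- 45 e^{- 4 x}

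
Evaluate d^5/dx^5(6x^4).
0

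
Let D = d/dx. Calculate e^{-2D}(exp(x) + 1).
e^{x - 2} + 1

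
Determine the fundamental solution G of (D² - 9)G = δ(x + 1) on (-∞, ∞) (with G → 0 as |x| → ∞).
-\frac{e^{-3|x + 1|}}{6}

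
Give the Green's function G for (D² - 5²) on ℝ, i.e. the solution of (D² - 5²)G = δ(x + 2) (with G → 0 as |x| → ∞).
-\frac{e^{-5|x + 2|}}{10}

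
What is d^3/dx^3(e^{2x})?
8 e^{2 x}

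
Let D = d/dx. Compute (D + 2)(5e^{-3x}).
- 5 e^{- 3 x}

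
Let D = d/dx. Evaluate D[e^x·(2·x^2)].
2 x \left(x + 2\right) e^{x}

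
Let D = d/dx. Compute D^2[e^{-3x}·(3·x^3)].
9 x \left(3 x^{2} - 6 x + 2\right) e^{- 3 x}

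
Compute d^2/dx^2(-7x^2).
-14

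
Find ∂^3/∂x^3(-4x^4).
- 96 x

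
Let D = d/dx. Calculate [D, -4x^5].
- 20 x^{4}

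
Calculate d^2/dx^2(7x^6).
210 x^{4}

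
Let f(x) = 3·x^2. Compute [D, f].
6 x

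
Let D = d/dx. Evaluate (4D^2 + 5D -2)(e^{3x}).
49 e^{3 x}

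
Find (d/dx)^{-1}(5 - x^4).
- \frac{x^{5}}{5} + 5 x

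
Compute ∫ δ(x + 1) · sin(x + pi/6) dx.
\cos{\left(1 + \frac{\pi}{3} \right)}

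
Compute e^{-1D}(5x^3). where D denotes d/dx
5 x^{3} - 15 x^{2} + 15 x - 5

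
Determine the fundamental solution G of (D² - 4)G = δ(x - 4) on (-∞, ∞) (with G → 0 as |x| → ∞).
-\frac{e^{-2|x - 4|}}{4}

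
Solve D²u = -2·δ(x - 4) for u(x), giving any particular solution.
-|x - 4|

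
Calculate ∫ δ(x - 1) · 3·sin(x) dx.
3 \sin{\left(1 \right)}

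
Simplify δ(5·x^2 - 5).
\frac{\delta(x - 1) + \delta(x + 1)}{10}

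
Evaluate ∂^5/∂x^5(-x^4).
0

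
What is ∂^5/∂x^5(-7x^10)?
- 211680 x^{5}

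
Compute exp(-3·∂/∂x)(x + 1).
x - 2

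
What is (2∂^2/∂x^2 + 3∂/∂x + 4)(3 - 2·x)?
6 - 8 x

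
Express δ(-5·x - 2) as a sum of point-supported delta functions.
\frac{\delta(x + 2/5)}{5}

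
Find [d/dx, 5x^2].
10 x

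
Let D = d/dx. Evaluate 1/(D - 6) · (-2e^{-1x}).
\frac{2 e^{- x}}{7}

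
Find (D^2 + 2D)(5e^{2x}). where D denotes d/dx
40 e^{2 x}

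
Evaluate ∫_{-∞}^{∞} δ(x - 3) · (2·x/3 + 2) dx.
4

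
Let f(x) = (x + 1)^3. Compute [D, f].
3 \left(x + 1\right)^{2}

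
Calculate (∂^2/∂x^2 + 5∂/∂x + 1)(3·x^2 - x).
3 x^{2} + 29 x + 1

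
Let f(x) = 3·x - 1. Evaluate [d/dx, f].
3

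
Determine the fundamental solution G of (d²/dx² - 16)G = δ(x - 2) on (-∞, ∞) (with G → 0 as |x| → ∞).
-\frac{e^{-4|x - 2|}}{8}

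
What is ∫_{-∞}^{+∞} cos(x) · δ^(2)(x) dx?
-1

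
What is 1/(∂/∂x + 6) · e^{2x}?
\frac{e^{2 x}}{8}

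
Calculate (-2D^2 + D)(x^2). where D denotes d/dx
2 x - 4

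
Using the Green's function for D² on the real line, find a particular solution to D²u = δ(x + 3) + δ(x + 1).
\frac{|x + 3|}{2} + \frac{|x + 1|}{2}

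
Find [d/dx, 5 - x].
-1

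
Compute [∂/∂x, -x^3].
- 3 x^{2}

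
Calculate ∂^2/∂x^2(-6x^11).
- 660 x^{9}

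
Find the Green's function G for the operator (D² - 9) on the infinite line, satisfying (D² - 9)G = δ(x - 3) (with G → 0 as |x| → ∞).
-\frac{e^{-3|x - 3|}}{6}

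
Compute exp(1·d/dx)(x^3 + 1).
x^{3} + 3 x^{2} + 3 x + 2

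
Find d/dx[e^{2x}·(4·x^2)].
8 x \left(x + 1\right) e^{2 x}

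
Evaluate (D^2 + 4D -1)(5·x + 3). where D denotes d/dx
17 - 5 x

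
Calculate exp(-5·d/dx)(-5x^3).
- 5 x^{3} + 75 x^{2} - 375 x + 625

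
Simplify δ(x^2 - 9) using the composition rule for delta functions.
\frac{\delta(x - 3) + \delta(x + 3)}{6}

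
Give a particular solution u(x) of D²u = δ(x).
\frac{|x|}{2}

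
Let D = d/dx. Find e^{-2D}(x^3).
x^{3} - 6 x^{2} + 12 x - 8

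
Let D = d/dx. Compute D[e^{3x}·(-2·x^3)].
6 x^{2} \left(- x - 1\right) e^{3 x}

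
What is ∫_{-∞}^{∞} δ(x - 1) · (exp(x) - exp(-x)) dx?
2 \sinh{\left(1 \right)}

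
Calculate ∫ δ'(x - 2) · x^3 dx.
-12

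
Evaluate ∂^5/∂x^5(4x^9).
60480 x^{4}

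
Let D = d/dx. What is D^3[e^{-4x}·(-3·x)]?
48 \left(4 x - 3\right) e^{- 4 x}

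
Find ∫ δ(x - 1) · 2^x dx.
2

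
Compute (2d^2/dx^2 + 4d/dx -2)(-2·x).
4 x - 8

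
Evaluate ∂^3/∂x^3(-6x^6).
- 720 x^{3}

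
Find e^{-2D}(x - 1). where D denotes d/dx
x - 3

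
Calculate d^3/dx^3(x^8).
336 x^{5}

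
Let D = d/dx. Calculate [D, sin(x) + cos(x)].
- \sin{\left(x \right)} + \cos{\left(x \right)}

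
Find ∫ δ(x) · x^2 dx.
0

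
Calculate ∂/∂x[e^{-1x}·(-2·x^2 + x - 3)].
\left(2 x^{2} - 5 x + 4\right) e^{- x}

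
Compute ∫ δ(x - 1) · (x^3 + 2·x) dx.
3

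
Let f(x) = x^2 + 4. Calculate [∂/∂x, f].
2 x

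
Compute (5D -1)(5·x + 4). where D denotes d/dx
21 - 5 x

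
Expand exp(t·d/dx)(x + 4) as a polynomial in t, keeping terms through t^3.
t + x + 4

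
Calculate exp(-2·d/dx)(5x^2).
5 x^{2} - 20 x + 20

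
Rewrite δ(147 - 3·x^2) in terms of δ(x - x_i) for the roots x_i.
\frac{\delta(x - 7) + \delta(x + 7)}{42}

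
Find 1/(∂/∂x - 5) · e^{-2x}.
- \frac{e^{- 2 x}}{7}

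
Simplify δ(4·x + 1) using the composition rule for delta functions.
\frac{\delta(x + 1/4)}{4}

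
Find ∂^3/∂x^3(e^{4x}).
64 e^{4 x}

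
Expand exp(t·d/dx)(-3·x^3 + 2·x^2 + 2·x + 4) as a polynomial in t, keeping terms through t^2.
t^{2} \left(2 - 9 x\right) + t \left(- 9 x^{2} + 4 x + 2\right) - 3 x^{3} + 2 x^{2} + 2 x + 4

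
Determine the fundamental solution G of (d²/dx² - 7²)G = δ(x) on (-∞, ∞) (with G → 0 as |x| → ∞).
-\frac{e^{-7|x|}}{14}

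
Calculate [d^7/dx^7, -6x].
-42\frac{d^{6}}{dx^{6}}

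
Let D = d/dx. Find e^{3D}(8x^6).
8 x^{6} + 144 x^{5} + 1080 x^{4} + 4320 x^{3} + 9720 x^{2} + 11664 x + 5832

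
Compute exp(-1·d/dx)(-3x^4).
- 3 x^{4} + 12 x^{3} - 18 x^{2} + 12 x - 3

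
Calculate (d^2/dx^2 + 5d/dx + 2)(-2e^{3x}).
- 52 e^{3 x}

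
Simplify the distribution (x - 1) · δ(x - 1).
0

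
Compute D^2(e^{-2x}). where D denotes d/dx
4 e^{- 2 x}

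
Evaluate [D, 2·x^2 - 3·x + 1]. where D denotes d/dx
4 x - 3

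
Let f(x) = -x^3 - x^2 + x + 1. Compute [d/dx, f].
- 3 x^{2} - 2 x + 1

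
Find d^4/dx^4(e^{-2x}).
16 e^{- 2 x}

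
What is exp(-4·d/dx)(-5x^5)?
- 5 x^{5} + 100 x^{4} - 800 x^{3} + 3200 x^{2} - 6400 x + 5120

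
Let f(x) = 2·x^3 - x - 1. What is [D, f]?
6 x^{2} - 1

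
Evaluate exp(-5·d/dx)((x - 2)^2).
x^{2} - 14 x + 49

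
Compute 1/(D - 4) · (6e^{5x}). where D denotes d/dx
6 e^{5 x}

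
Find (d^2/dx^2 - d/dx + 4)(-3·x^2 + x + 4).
- 12 x^{2} + 10 x + 9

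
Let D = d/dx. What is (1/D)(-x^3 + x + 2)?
- \frac{x^{4}}{4} + \frac{x^{2}}{2} + 2 x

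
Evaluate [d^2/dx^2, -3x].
-6\frac{d}{dx}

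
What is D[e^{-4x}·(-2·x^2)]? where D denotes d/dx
4 x \left(2 x - 1\right) e^{- 4 x}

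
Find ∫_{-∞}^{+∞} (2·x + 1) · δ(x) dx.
1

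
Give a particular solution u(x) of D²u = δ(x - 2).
\frac{|x - 2|}{2}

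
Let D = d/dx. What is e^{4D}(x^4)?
x^{4} + 16 x^{3} + 96 x^{2} + 256 x + 256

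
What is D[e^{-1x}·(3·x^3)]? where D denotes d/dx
3 x^{2} \left(3 - x\right) e^{- x}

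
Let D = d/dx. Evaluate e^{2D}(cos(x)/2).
\frac{\cos{\left(x + 2 \right)}}{2}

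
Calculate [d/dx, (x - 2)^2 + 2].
2 x - 4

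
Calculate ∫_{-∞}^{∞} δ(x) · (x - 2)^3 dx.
-8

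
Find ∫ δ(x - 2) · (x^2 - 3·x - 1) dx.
-3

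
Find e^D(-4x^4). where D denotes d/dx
- 4 x^{4} - 16 x^{3} - 24 x^{2} - 16 x - 4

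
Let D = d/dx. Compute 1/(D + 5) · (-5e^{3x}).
- \frac{5 e^{3 x}}{8}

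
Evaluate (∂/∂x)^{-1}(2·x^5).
\frac{x^{6}}{3}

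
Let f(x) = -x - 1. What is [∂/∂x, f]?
-1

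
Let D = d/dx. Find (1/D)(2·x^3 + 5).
\frac{x^{4}}{2} + 5 x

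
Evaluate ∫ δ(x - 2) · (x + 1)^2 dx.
9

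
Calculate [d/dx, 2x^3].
6 x^{2}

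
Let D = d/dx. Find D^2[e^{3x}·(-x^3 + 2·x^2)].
\left(- 9 x^{3} + 18 x + 4\right) e^{3 x}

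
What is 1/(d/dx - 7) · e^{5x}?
- \frac{e^{5 x}}{2}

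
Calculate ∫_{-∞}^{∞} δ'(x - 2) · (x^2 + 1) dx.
-4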